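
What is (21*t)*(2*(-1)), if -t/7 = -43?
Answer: -12642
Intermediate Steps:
t = 301 (t = -7*(-43) = 301)
(21*t)*(2*(-1)) = (21*301)*(2*(-1)) = 6321*(-2) = -12642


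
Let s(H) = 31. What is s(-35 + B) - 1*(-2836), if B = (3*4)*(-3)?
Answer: 2867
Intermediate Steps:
B = -36 (B = 12*(-3) = -36)
s(-35 + B) - 1*(-2836) = 31 - 1*(-2836) = 31 + 2836 = 2867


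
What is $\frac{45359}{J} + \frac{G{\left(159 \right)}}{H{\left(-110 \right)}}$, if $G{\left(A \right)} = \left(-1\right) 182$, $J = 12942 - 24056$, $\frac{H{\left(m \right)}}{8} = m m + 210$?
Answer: $- \frac{1117244267}{273626680} \approx -4.0831$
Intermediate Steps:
$H{\left(m \right)} = 1680 + 8 m^{2}$ ($H{\left(m \right)} = 8 \left(m m + 210\right) = 8 \left(m^{2} + 210\right) = 8 \left(210 + m^{2}\right) = 1680 + 8 m^{2}$)
$J = -11114$ ($J = 12942 - 24056 = -11114$)
$G{\left(A \right)} = -182$
$\frac{45359}{J} + \frac{G{\left(159 \right)}}{H{\left(-110 \right)}} = \frac{45359}{-11114} - \frac{182}{1680 + 8 \left(-110\right)^{2}} = 45359 \left(- \frac{1}{11114}\right) - \frac{182}{1680 + 8 \cdot 12100} = - \frac{45359}{11114} - \frac{182}{1680 + 96800} = - \frac{45359}{11114} - \frac{182}{98480} = - \frac{45359}{11114} - \frac{91}{49240} = - \frac{1117244267}{273626680}$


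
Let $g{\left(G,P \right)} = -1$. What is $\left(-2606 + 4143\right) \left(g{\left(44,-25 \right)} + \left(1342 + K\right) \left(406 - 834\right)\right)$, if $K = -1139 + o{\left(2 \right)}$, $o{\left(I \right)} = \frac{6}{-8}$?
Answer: $-133048868$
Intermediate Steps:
$o{\left(I \right)} = - \frac{3}{4}$ ($o{\left(I \right)} = 6 \left(- \frac{1}{8}\right) = - \frac{3}{4}$)
$K = - \frac{4559}{4}$ ($K = -1139 - \frac{3}{4} = - \frac{4559}{4} \approx -1139.8$)
$\left(-2606 + 4143\right) \left(g{\left(44,-25 \right)} + \left(1342 + K\right) \left(406 - 834\right)\right) = \left(-2606 + 4143\right) \left(-1 + \left(1342 - \frac{4559}{4}\right) \left(406 - 834\right)\right) = 1537 \left(-1 + \frac{809}{4} \left(-428\right)\right) = 1537 \left(-1 - 86563\right) = 1537 \left(-86564\right) = -133048868$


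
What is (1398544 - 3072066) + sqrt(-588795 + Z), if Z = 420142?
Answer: -1673522 + I*sqrt(168653) ≈ -1.6735e+6 + 410.67*I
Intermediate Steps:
(1398544 - 3072066) + sqrt(-588795 + Z) = (1398544 - 3072066) + sqrt(-588795 + 420142) = -1673522 + sqrt(-168653) = -1673522 + I*sqrt(168653)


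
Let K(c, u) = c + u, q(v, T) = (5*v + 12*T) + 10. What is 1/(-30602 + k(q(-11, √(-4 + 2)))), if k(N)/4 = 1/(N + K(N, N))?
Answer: -318521187/9747393627122 + 36*I*√2/4873696813561 ≈ -3.2678e-5 + 1.0446e-11*I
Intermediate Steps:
q(v, T) = 10 + 5*v + 12*T
k(N) = 4/(3*N) (k(N) = 4/(N + (N + N)) = 4/(N + 2*N) = 4/((3*N)) = 4*(1/(3*N)) = 4/(3*N))
1/(-30602 + k(q(-11, √(-4 + 2)))) = 1/(-30602 + 4/(3*(10 + 5*(-11) + 12*√(-4 + 2)))) = 1/(-30602 + 4/(3*(10 - 55 + 12*√(-2)))) = 1/(-30602 + 4/(3*(10 - 55 + 12*(I*√2)))) = 1/(-30602 + 4/(3*(10 - 55 + 12*I*√2))) = 1/(-30602 + 4/(3*(-45 + 12*I*√2)))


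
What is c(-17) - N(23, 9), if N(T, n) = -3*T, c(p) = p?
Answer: 52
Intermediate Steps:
c(-17) - N(23, 9) = -17 - (-3)*23 = -17 - 1*(-69) = -17 + 69 = 52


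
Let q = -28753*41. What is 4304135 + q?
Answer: 3125262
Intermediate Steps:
q = -1178873
4304135 + q = 4304135 - 1178873 = 3125262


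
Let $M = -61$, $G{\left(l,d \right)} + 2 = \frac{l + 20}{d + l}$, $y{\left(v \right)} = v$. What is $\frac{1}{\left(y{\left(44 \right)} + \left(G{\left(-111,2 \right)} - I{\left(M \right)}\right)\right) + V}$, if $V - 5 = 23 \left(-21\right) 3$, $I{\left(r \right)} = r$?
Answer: $- \frac{109}{146078} \approx -0.00074618$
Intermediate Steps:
$G{\left(l,d \right)} = -2 + \frac{20 + l}{d + l}$ ($G{\left(l,d \right)} = -2 + \frac{l + 20}{d + l} = -2 + \frac{20 + l}{d + l}$)
$V = -1444$ ($V = 5 + 23 \left(-21\right) 3 = 5 - 1449 = -1444$)
$\frac{1}{\left(y{\left(44 \right)} + \left(G{\left(-111,2 \right)} - I{\left(M \right)}\right)\right) + V} = \frac{1}{\left(44 + \left(\frac{20 - -111 - 4}{2 - 111} - -61\right)\right) - 1444} = \frac{1}{\left(44 + \left(\frac{20 + 111 - 4}{-109} + 61\right)\right) - 1444} = \frac{1}{\left(44 + \left(\left(- \frac{1}{109}\right) 127 + 61\right)\right) - 1444} = \frac{1}{\left(44 + \left(- \frac{127}{109} + 61\right)\right) - 1444} = \frac{1}{\left(44 + \frac{6522}{109}\right) - 1444} = \frac{1}{\frac{11318}{109} - 1444} = \frac{1}{- \frac{146078}{109}} = - \frac{109}{146078}$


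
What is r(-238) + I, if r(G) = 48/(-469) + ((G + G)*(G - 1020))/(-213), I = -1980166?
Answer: -198093494078/99897 ≈ -1.9830e+6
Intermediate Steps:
r(G) = -48/469 - 2*G*(-1020 + G)/213 (r(G) = 48*(-1/469) + ((2*G)*(-1020 + G))*(-1/213) = -48/469 + (2*G*(-1020 + G))*(-1/213) = -48/469 - 2*G*(-1020 + G)/213)
r(-238) + I = (-48/469 - 2/213*(-238)² + (680/71)*(-238)) - 1980166 = (-48/469 - 2/213*56644 - 161840/71) - 1980166 = (-48/469 - 113288/213 - 161840/71) - 1980166 = -280851176/99897 - 1980166 = -198093494078/99897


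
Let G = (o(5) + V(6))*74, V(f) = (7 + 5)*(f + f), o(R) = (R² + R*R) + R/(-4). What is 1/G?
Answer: 2/28527 ≈ 7.0109e-5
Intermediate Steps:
o(R) = 2*R² - R/4 (o(R) = (R² + R²) + R*(-¼) = 2*R² - R/4)
V(f) = 24*f (V(f) = 12*(2*f) = 24*f)
G = 28527/2 (G = ((¼)*5*(-1 + 8*5) + 24*6)*74 = ((¼)*5*(-1 + 40) + 144)*74 = ((¼)*5*39 + 144)*74 = (195/4 + 144)*74 = (771/4)*74 = 28527/2 ≈ 14264.)
1/G = 1/(28527/2) = 2/28527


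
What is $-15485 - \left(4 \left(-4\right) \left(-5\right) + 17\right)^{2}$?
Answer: $-24894$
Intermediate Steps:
$-15485 - \left(4 \left(-4\right) \left(-5\right) + 17\right)^{2} = -15485 - \left(\left(-16\right) \left(-5\right) + 17\right)^{2} = -15485 - \left(80 + 17\right)^{2} = -15485 - 97^{2} = -15485 - 9409 = -24894$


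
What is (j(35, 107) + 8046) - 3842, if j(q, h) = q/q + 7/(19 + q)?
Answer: 227077/54 ≈ 4205.1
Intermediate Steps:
j(q, h) = 1 + 7/(19 + q)
(j(35, 107) + 8046) - 3842 = ((26 + 35)/(19 + 35) + 8046) - 3842 = (61/54 + 8046) - 3842 = 434545/54 - 3842 = 227077/54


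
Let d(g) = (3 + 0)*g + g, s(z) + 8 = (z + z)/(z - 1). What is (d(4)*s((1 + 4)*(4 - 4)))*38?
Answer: -4864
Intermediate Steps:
s(z) = -8 + 2*z/(-1 + z) (s(z) = -8 + (z + z)/(z - 1) = -8 + (2*z)/(-1 + z) = -8 + 2*z/(-1 + z))
d(g) = 4*g (d(g) = 3*g + g = 4*g)
(d(4)*s((1 + 4)*(4 - 4)))*38 = ((4*4)*(2*(4 - 3*(1 + 4)*(4 - 4))/(-1 + (1 + 4)*(4 - 4))))*38 = (16*(2*(4 - 15*0)/(-1 + 5*0)))*38 = (16*(2*(4 - 3*0)/(-1 + 0)))*38 = (16*(2*(4 + 0)/(-1)))*38 = (16*(2*(-1)*4))*38 = (16*(-8))*38 = -128*38 = -4864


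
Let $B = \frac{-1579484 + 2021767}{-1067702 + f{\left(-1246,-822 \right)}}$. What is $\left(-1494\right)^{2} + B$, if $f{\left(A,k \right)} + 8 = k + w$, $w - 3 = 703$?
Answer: $\frac{2383425631453}{1067826} \approx 2.232 \cdot 10^{6}$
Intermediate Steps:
$w = 706$ ($w = 3 + 703 = 706$)
$f{\left(A,k \right)} = 698 + k$ ($f{\left(A,k \right)} = -8 + \left(k + 706\right) = -8 + \left(706 + k\right) = 698 + k$)
$B = - \frac{442283}{1067826}$ ($B = \frac{-1579484 + 2021767}{-1067702 + \left(698 - 822\right)} = \frac{442283}{-1067702 - 124} = \frac{442283}{-1067826} = 442283 \left(- \frac{1}{1067826}\right) = - \frac{442283}{1067826} \approx -0.41419$)
$\left(-1494\right)^{2} + B = \left(-1494\right)^{2} - \frac{442283}{1067826} = 2232036 - \frac{442283}{1067826} = \frac{2383425631453}{1067826}$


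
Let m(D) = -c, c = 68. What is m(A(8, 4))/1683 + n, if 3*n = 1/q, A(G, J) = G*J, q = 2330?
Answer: -9287/230670 ≈ -0.040261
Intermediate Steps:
m(D) = -68 (m(D) = -1*68 = -68)
n = 1/6990 (n = (⅓)/2330 = (⅓)*(1/2330) = 1/6990 ≈ 0.00014306)
m(A(8, 4))/1683 + n = -68/1683 + 1/6990 = -68*1/1683 + 1/6990 = -4/99 + 1/6990 = -9287/230670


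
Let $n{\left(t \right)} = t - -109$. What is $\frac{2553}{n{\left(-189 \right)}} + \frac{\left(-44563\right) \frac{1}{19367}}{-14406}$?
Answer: $- \frac{356142996533}{11160040080} \approx -31.912$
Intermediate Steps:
$n{\left(t \right)} = 109 + t$ ($n{\left(t \right)} = t + 109 = 109 + t$)
$\frac{2553}{n{\left(-189 \right)}} + \frac{\left(-44563\right) \frac{1}{19367}}{-14406} = \frac{2553}{109 - 189} + \frac{\left(-44563\right) \frac{1}{19367}}{-14406} = \frac{2553}{-80} + \left(-44563\right) \frac{1}{19367} \left(- \frac{1}{14406}\right) = 2553 \left(- \frac{1}{80}\right) - - \frac{44563}{279001002} = - \frac{2553}{80} + \frac{44563}{279001002} = - \frac{356142996533}{11160040080}$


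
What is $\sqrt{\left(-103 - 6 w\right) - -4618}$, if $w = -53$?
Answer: $3 \sqrt{537} \approx 69.52$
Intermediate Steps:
$\sqrt{\left(-103 - 6 w\right) - -4618} = \sqrt{\left(-103 - -318\right) - -4618} = \sqrt{\left(-103 + 318\right) + \left(-20404 + 25022\right)} = \sqrt{215 + 4618} = \sqrt{4833} = 3 \sqrt{537}$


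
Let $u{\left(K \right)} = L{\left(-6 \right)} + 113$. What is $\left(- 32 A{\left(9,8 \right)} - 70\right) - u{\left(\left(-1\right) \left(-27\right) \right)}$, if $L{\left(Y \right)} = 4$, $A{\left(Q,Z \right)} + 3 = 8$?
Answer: $-347$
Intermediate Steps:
$A{\left(Q,Z \right)} = 5$ ($A{\left(Q,Z \right)} = -3 + 8 = 5$)
$u{\left(K \right)} = 117$ ($u{\left(K \right)} = 4 + 113 = 117$)
$\left(- 32 A{\left(9,8 \right)} - 70\right) - u{\left(\left(-1\right) \left(-27\right) \right)} = \left(\left(-32\right) 5 - 70\right) - 117 = \left(-160 - 70\right) - 117 = -230 - 117 = -347$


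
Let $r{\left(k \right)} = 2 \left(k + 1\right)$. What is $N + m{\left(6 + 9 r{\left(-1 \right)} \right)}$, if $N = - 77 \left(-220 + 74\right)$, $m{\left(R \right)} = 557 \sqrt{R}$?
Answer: $11242 + 557 \sqrt{6} \approx 12606.0$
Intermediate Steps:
$r{\left(k \right)} = 2 + 2 k$ ($r{\left(k \right)} = 2 \left(1 + k\right) = 2 + 2 k$)
$N = 11242$ ($N = \left(-77\right) \left(-146\right) = 11242$)
$N + m{\left(6 + 9 r{\left(-1 \right)} \right)} = 11242 + 557 \sqrt{6 + 9 \left(2 + 2 \left(-1\right)\right)} = 11242 + 557 \sqrt{6 + 9 \left(2 - 2\right)} = 11242 + 557 \sqrt{6 + 9 \cdot 0} = 11242 + 557 \sqrt{6 + 0} = 11242 + 557 \sqrt{6}$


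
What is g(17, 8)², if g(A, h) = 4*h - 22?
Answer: 100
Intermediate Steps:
g(A, h) = -22 + 4*h
g(17, 8)² = (-22 + 4*8)² = (-22 + 32)² = 10² = 100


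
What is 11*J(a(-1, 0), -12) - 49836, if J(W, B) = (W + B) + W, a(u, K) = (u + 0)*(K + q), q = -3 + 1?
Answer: -49924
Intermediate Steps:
q = -2
a(u, K) = u*(-2 + K) (a(u, K) = (u + 0)*(K - 2) = u*(-2 + K))
J(W, B) = B + 2*W (J(W, B) = (B + W) + W = B + 2*W)
11*J(a(-1, 0), -12) - 49836 = 11*(-12 + 2*(-(-2 + 0))) - 49836 = 11*(-12 + 2*(-1*(-2))) - 49836 = 11*(-12 + 2*2) - 49836 = 11*(-12 + 4) - 49836 = 11*(-8) - 49836 = -88 - 49836 = -49924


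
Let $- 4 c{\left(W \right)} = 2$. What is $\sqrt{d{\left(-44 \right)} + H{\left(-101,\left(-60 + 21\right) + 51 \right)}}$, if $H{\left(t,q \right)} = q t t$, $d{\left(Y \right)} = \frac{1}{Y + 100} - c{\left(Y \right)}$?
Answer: $\frac{\sqrt{95971414}}{28} \approx 349.88$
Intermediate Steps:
$c{\left(W \right)} = - \frac{1}{2}$ ($c{\left(W \right)} = \left(- \frac{1}{4}\right) 2 = - \frac{1}{2}$)
$d{\left(Y \right)} = \frac{1}{2} + \frac{1}{100 + Y}$ ($d{\left(Y \right)} = \frac{1}{Y + 100} - - \frac{1}{2} = \frac{1}{100 + Y} + \frac{1}{2} = \frac{1}{2} + \frac{1}{100 + Y}$)
$H{\left(t,q \right)} = q t^{2}$
$\sqrt{d{\left(-44 \right)} + H{\left(-101,\left(-60 + 21\right) + 51 \right)}} = \sqrt{\frac{102 - 44}{2 \left(100 - 44\right)} + \left(\left(-60 + 21\right) + 51\right) \left(-101\right)^{2}} = \sqrt{\frac{1}{2} \cdot \frac{1}{56} \cdot 58 + \left(-39 + 51\right) 10201} = \sqrt{\frac{1}{2} \cdot \frac{1}{56} \cdot 58 + 12 \cdot 10201} = \sqrt{\frac{29}{56} + 122412} = \sqrt{\frac{6855101}{56}} = \frac{\sqrt{95971414}}{28}$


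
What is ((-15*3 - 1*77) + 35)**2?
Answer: 7569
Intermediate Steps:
((-15*3 - 1*77) + 35)**2 = ((-45 - 77) + 35)**2 = (-122 + 35)**2 = (-87)**2 = 7569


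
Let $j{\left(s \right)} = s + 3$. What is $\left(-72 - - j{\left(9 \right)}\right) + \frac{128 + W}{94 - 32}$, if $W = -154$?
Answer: $- \frac{1873}{31} \approx -60.419$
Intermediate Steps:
$j{\left(s \right)} = 3 + s$
$\left(-72 - - j{\left(9 \right)}\right) + \frac{128 + W}{94 - 32} = \left(-72 - - (3 + 9)\right) + \frac{128 - 154}{94 - 32} = \left(-72 - \left(-1\right) 12\right) - \frac{26}{62} = \left(-72 - -12\right) - \frac{13}{31} = \left(-72 + 12\right) - \frac{13}{31} = -60 - \frac{13}{31} = - \frac{1873}{31}$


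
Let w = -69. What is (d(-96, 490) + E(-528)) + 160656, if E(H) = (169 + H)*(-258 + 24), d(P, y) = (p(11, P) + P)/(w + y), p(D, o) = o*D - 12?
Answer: 103001538/421 ≈ 2.4466e+5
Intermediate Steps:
p(D, o) = -12 + D*o (p(D, o) = D*o - 12 = -12 + D*o)
d(P, y) = (-12 + 12*P)/(-69 + y) (d(P, y) = ((-12 + 11*P) + P)/(-69 + y) = (-12 + 12*P)/(-69 + y))
E(H) = -39546 - 234*H (E(H) = (169 + H)*(-234) = -39546 - 234*H)
(d(-96, 490) + E(-528)) + 160656 = (12*(-1 - 96)/(-69 + 490) + (-39546 - 234*(-528))) + 160656 = (12*(-97)/421 + (-39546 + 123552)) + 160656 = (12*(1/421)*(-97) + 84006) + 160656 = (-1164/421 + 84006) + 160656 = 35365362/421 + 160656 = 103001538/421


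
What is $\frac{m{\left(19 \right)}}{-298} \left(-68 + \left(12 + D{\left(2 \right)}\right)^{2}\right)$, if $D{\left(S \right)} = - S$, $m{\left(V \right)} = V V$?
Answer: $- \frac{5776}{149} \approx -38.765$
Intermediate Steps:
$m{\left(V \right)} = V^{2}$
$\frac{m{\left(19 \right)}}{-298} \left(-68 + \left(12 + D{\left(2 \right)}\right)^{2}\right) = \frac{19^{2}}{-298} \left(-68 + \left(12 - 2\right)^{2}\right) = 361 \left(- \frac{1}{298}\right) \left(-68 + \left(12 - 2\right)^{2}\right) = - \frac{361 \left(-68 + 10^{2}\right)}{298} = - \frac{361 \left(-68 + 100\right)}{298} = \left(- \frac{361}{298}\right) 32 = - \frac{5776}{149}$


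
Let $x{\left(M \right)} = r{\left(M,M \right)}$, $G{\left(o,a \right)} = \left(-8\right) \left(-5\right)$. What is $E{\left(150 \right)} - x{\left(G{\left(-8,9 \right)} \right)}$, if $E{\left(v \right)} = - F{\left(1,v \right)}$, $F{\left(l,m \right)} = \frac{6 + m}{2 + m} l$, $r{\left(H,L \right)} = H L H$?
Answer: $- \frac{2432039}{38} \approx -64001.0$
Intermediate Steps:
$G{\left(o,a \right)} = 40$
$r{\left(H,L \right)} = L H^{2}$
$x{\left(M \right)} = M^{3}$ ($x{\left(M \right)} = M M^{2} = M^{3}$)
$F{\left(l,m \right)} = \frac{l \left(6 + m\right)}{2 + m}$ ($F{\left(l,m \right)} = \frac{6 + m}{2 + m} l = \frac{l \left(6 + m\right)}{2 + m}$)
$E{\left(v \right)} = - \frac{6 + v}{2 + v}$ ($E{\left(v \right)} = - \frac{1 \left(6 + v\right)}{2 + v} = - \frac{6 + v}{2 + v}$)
$E{\left(150 \right)} - x{\left(G{\left(-8,9 \right)} \right)} = \frac{-6 - 150}{2 + 150} - 40^{3} = \frac{-6 - 150}{152} - 64000 = \frac{1}{152} \left(-156\right) - 64000 = - \frac{39}{38} - 64000 = - \frac{2432039}{38}$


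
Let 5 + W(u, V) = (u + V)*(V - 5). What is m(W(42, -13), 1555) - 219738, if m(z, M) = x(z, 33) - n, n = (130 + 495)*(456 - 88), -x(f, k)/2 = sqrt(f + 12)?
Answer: -449738 - 2*I*sqrt(515) ≈ -4.4974e+5 - 45.387*I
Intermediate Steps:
x(f, k) = -2*sqrt(12 + f) (x(f, k) = -2*sqrt(f + 12) = -2*sqrt(12 + f))
n = 230000 (n = 625*368 = 230000)
W(u, V) = -5 + (-5 + V)*(V + u) (W(u, V) = -5 + (u + V)*(V - 5) = -5 + (V + u)*(-5 + V) = -5 + (-5 + V)*(V + u))
m(z, M) = -230000 - 2*sqrt(12 + z) (m(z, M) = -2*sqrt(12 + z) - 1*230000 = -2*sqrt(12 + z) - 230000 = -230000 - 2*sqrt(12 + z))
m(W(42, -13), 1555) - 219738 = (-230000 - 2*sqrt(12 + (-5 + (-13)**2 - 5*(-13) - 5*42 - 13*42))) - 219738 = (-230000 - 2*sqrt(12 + (-5 + 169 + 65 - 210 - 546))) - 219738 = (-230000 - 2*sqrt(12 - 527)) - 219738 = (-230000 - 2*I*sqrt(515)) - 219738 = -449738 - 2*I*sqrt(515)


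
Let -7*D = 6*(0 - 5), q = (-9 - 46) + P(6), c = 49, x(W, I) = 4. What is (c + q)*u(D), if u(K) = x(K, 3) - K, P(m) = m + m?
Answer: -12/7 ≈ -1.7143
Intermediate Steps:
P(m) = 2*m
q = -43 (q = (-9 - 46) + 2*6 = -55 + 12 = -43)
D = 30/7 (D = -6*(0 - 5)/7 = -6*(-5)/7 = -⅐*(-30) = 30/7 ≈ 4.2857)
u(K) = 4 - K
(c + q)*u(D) = (49 - 43)*(4 - 1*30/7) = 6*(4 - 30/7) = 6*(-2/7) = -12/7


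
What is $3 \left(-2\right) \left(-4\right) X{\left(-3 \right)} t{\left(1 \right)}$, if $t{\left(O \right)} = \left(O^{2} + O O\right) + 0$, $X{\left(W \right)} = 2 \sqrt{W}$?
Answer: $96 i \sqrt{3} \approx 166.28 i$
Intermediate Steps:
$t{\left(O \right)} = 2 O^{2}$ ($t{\left(O \right)} = \left(O^{2} + O^{2}\right) + 0 = 2 O^{2} + 0 = 2 O^{2}$)
$3 \left(-2\right) \left(-4\right) X{\left(-3 \right)} t{\left(1 \right)} = 3 \left(-2\right) \left(-4\right) 2 \sqrt{-3} \cdot 2 \cdot 1^{2} = \left(-6\right) \left(-4\right) 2 i \sqrt{3} \cdot 2 \cdot 1 = 24 \cdot 2 i \sqrt{3} \cdot 2 = 48 i \sqrt{3} \cdot 2 = 96 i \sqrt{3}$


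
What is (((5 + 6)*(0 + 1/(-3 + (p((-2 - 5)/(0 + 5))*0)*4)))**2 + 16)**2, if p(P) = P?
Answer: 70225/81 ≈ 866.98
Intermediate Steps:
(((5 + 6)*(0 + 1/(-3 + (p((-2 - 5)/(0 + 5))*0)*4)))**2 + 16)**2 = (((5 + 6)*(0 + 1/(-3 + (((-2 - 5)/(0 + 5))*0)*4)))**2 + 16)**2 = ((11*(0 + 1/(-3 + (-7/5*0)*4)))**2 + 16)**2 = ((11*(0 + 1/(-3 + (-7*1/5*0)*4)))**2 + 16)**2 = ((11*(0 + 1/(-3 - 7/5*0*4)))**2 + 16)**2 = ((11*(0 + 1/(-3 + 0*4)))**2 + 16)**2 = ((11*(0 + 1/(-3 + 0)))**2 + 16)**2 = ((11*(0 + 1/(-3)))**2 + 16)**2 = ((11*(0 - 1/3))**2 + 16)**2 = ((11*(-1/3))**2 + 16)**2 = ((-11/3)**2 + 16)**2 = (121/9 + 16)**2 = (265/9)**2 = 70225/81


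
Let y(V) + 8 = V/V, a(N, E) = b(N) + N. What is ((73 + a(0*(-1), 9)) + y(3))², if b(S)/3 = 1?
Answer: 4761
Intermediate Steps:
b(S) = 3 (b(S) = 3*1 = 3)
a(N, E) = 3 + N
y(V) = -7 (y(V) = -8 + V/V = -8 + 1 = -7)
((73 + a(0*(-1), 9)) + y(3))² = ((73 + (3 + 0*(-1))) - 7)² = ((73 + (3 + 0)) - 7)² = ((73 + 3) - 7)² = (76 - 7)² = 69² = 4761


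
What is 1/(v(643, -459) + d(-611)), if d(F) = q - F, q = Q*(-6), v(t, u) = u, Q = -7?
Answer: 1/194 ≈ 0.0051546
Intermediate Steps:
q = 42 (q = -7*(-6) = 42)
d(F) = 42 - F
1/(v(643, -459) + d(-611)) = 1/(-459 + (42 - 1*(-611))) = 1/(-459 + (42 + 611)) = 1/(-459 + 653) = 1/194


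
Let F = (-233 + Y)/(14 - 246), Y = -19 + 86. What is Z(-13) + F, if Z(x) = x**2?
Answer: 19687/116 ≈ 169.72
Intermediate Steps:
Y = 67
F = 83/116 (F = (-233 + 67)/(14 - 246) = -166/(-232) = -166*(-1/232) = 83/116 ≈ 0.71552)
Z(-13) + F = (-13)**2 + 83/116 = 169 + 83/116 = 19687/116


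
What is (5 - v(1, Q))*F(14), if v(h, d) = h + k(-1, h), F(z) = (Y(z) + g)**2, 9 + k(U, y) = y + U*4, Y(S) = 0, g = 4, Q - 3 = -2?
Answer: 256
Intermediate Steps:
Q = 1 (Q = 3 - 2 = 1)
k(U, y) = -9 + y + 4*U (k(U, y) = -9 + (y + U*4) = -9 + (y + 4*U) = -9 + y + 4*U)
F(z) = 16 (F(z) = (0 + 4)**2 = 4**2 = 16)
v(h, d) = -13 + 2*h (v(h, d) = h + (-9 + h + 4*(-1)) = h + (-9 + h - 4) = h + (-13 + h) = -13 + 2*h)
(5 - v(1, Q))*F(14) = (5 - (-13 + 2*1))*16 = (5 - (-13 + 2))*16 = (5 - 1*(-11))*16 = (5 + 11)*16 = 16*16 = 256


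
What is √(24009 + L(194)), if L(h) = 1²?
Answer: 49*√10 ≈ 154.95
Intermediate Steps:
L(h) = 1
√(24009 + L(194)) = √(24009 + 1) = √24010 = 49*√10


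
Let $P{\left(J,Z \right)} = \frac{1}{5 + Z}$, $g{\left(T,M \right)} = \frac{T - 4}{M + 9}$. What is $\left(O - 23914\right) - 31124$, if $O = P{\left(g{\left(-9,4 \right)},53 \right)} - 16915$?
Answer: $- \frac{4173273}{58} \approx -71953.0$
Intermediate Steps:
$g{\left(T,M \right)} = \frac{-4 + T}{9 + M}$
$O = - \frac{981069}{58}$ ($O = \frac{1}{5 + 53} - 16915 = \frac{1}{58} - 16915 = - \frac{981069}{58} \approx -16915.0$)
$\left(O - 23914\right) - 31124 = \left(- \frac{981069}{58} - 23914\right) - 31124 = - \frac{2368081}{58} - 31124 = - \frac{4173273}{58}$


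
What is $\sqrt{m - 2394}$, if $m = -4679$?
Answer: $i \sqrt{7073} \approx 84.101 i$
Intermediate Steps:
$\sqrt{m - 2394} = \sqrt{-4679 - 2394} = \sqrt{-7073} = i \sqrt{7073}$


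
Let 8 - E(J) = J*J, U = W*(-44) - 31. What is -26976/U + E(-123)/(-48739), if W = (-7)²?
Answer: 449284297/35530731 ≈ 12.645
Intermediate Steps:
W = 49
U = -2187 (U = 49*(-44) - 31 = -2156 - 31 = -2187)
E(J) = 8 - J² (E(J) = 8 - J*J = 8 - J²)
-26976/U + E(-123)/(-48739) = -26976/(-2187) + (8 - 1*(-123)²)/(-48739) = -26976*(-1/2187) + (8 - 1*15129)*(-1/48739) = 8992/729 + (8 - 15129)*(-1/48739) = 8992/729 - 15121*(-1/48739) = 8992/729 + 15121/48739 = 449284297/35530731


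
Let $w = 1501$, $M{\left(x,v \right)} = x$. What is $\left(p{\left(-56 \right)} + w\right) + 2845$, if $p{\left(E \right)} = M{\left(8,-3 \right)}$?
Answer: $4354$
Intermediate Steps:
$p{\left(E \right)} = 8$
$\left(p{\left(-56 \right)} + w\right) + 2845 = \left(8 + 1501\right) + 2845 = 1509 + 2845 = 4354$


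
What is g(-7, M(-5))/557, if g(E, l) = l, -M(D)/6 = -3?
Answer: 18/557 ≈ 0.032316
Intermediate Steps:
M(D) = 18 (M(D) = -6*(-3) = 18)
g(-7, M(-5))/557 = 18/557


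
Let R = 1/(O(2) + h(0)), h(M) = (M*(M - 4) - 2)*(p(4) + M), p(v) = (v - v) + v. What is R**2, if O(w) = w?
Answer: 1/36 ≈ 0.027778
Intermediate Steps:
p(v) = v (p(v) = 0 + v = v)
h(M) = (-2 + M*(-4 + M))*(4 + M) (h(M) = (M*(M - 4) - 2)*(4 + M) = (M*(-4 + M) - 2)*(4 + M) = (-2 + M*(-4 + M))*(4 + M))
R = -1/6 (R = 1/(2 + (-8 + 0**3 - 18*0)) = 1/(2 + (-8 + 0 + 0)) = 1/(2 - 8) = 1/(-6) = -1/6 ≈ -0.16667)
R**2 = (-1/6)**2 = 1/36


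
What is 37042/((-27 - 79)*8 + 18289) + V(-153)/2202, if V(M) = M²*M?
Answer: -20794905991/12801694 ≈ -1624.4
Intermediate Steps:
V(M) = M³
37042/((-27 - 79)*8 + 18289) + V(-153)/2202 = 37042/((-27 - 79)*8 + 18289) + (-153)³/2202 = 37042/(-106*8 + 18289) - 3581577*1/2202 = 37042/(-848 + 18289) - 1193859/734 = 37042/17441 - 1193859/734 = -20794905991/12801694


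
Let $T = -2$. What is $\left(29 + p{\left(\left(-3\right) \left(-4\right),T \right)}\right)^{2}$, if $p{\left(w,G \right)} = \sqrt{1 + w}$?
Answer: $\left(29 + \sqrt{13}\right)^{2} \approx 1063.1$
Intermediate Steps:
$\left(29 + p{\left(\left(-3\right) \left(-4\right),T \right)}\right)^{2} = \left(29 + \sqrt{1 - -12}\right)^{2} = \left(29 + \sqrt{1 + 12}\right)^{2} = \left(29 + \sqrt{13}\right)^{2}$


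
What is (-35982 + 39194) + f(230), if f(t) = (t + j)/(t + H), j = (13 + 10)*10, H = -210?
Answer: 3235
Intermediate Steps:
j = 230 (j = 23*10 = 230)
f(t) = (230 + t)/(-210 + t) (f(t) = (t + 230)/(t - 210) = (230 + t)/(-210 + t))
(-35982 + 39194) + f(230) = (-35982 + 39194) + (230 + 230)/(-210 + 230) = 3212 + 460/20 = 3212 + (1/20)*460 = 3212 + 23 = 3235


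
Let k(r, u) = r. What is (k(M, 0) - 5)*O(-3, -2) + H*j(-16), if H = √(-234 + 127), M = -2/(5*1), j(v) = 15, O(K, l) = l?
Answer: 54/5 + 15*I*√107 ≈ 10.8 + 155.16*I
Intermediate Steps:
M = -⅖ (M = -2/5 = -2*⅕ = -⅖ ≈ -0.40000)
H = I*√107 (H = √(-107) = I*√107 ≈ 10.344*I)
(k(M, 0) - 5)*O(-3, -2) + H*j(-16) = (-⅖ - 5)*(-2) + (I*√107)*15 = -27/5*(-2) + 15*I*√107 = 54/5 + 15*I*√107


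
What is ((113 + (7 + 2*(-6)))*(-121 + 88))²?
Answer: 12702096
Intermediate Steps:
((113 + (7 + 2*(-6)))*(-121 + 88))² = ((113 + (7 - 12))*(-33))² = ((113 - 5)*(-33))² = (108*(-33))² = (-3564)² = 12702096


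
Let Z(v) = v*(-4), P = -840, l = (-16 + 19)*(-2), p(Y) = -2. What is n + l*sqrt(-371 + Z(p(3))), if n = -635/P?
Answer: 127/168 - 66*I*sqrt(3) ≈ 0.75595 - 114.32*I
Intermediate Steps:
l = -6 (l = 3*(-2) = -6)
Z(v) = -4*v
n = 127/168 (n = -635/(-840) = -635*(-1/840) = 127/168 ≈ 0.75595)
n + l*sqrt(-371 + Z(p(3))) = 127/168 - 6*sqrt(-371 - 4*(-2)) = 127/168 - 6*sqrt(-371 + 8) = 127/168 - 66*I*sqrt(3)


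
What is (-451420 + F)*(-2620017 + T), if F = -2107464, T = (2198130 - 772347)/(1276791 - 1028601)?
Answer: 277323571400338858/41365 ≈ 6.7043e+12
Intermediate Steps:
T = 475261/82730 (T = 1425783/248190 = 1425783*(1/248190) = 475261/82730 ≈ 5.7447)
(-451420 + F)*(-2620017 + T) = (-451420 - 2107464)*(-2620017 + 475261/82730) = -2558884*(-216753531149/82730) = 277323571400338858/41365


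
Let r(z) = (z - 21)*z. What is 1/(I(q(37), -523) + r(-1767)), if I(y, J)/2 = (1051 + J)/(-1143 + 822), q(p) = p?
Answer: 107/338055020 ≈ 3.1652e-7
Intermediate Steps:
r(z) = z*(-21 + z) (r(z) = (-21 + z)*z = z*(-21 + z))
I(y, J) = -2102/321 - 2*J/321 (I(y, J) = 2*((1051 + J)/(-1143 + 822)) = 2*((1051 + J)/(-321)) = 2*((1051 + J)*(-1/321)) = 2*(-1051/321 - J/321) = -2102/321 - 2*J/321)
1/(I(q(37), -523) + r(-1767)) = 1/((-2102/321 - 2/321*(-523)) - 1767*(-21 - 1767)) = 1/((-2102/321 + 1046/321) - 1767*(-1788)) = 1/(-352/107 + 3159396) = 1/(338055020/107) = 107/338055020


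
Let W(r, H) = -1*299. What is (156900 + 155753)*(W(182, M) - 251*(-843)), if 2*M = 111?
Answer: 66061702982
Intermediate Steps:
M = 111/2 (M = (½)*111 = 111/2 ≈ 55.500)
W(r, H) = -299
(156900 + 155753)*(W(182, M) - 251*(-843)) = (156900 + 155753)*(-299 - 251*(-843)) = 312653*(-299 + 211593) = 312653*211294 = 66061702982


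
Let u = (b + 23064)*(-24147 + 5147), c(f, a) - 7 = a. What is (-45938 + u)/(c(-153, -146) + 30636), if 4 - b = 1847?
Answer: -403244938/30497 ≈ -13222.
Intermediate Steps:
b = -1843 (b = 4 - 1*1847 = 4 - 1847 = -1843)
c(f, a) = 7 + a
u = -403199000 (u = (-1843 + 23064)*(-24147 + 5147) = 21221*(-19000) = -403199000)
(-45938 + u)/(c(-153, -146) + 30636) = (-45938 - 403199000)/((7 - 146) + 30636) = -403244938/(-139 + 30636) = -403244938/30497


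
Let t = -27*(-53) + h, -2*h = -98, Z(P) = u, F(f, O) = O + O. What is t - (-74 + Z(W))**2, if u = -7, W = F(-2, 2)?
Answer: -5081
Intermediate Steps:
F(f, O) = 2*O
W = 4 (W = 2*2 = 4)
Z(P) = -7
h = 49 (h = -1/2*(-98) = 49)
t = 1480 (t = -27*(-53) + 49 = 1431 + 49 = 1480)
t - (-74 + Z(W))**2 = 1480 - (-74 - 7)**2 = 1480 - 1*(-81)**2 = 1480 - 1*6561 = 1480 - 6561 = -5081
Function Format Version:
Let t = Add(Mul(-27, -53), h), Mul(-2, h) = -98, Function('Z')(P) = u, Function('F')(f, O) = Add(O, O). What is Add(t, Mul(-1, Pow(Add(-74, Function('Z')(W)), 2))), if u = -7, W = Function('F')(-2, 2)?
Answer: -5081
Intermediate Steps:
Function('F')(f, O) = Mul(2, O)
W = 4 (W = Mul(2, 2) = 4)
Function('Z')(P) = -7
h = 49 (h = Mul(Rational(-1, 2), -98) = 49)
t = 1480 (t = Add(Mul(-27, -53), 49) = Add(1431, 49) = 1480)
Add(t, Mul(-1, Pow(Add(-74, Function('Z')(W)), 2))) = Add(1480, Mul(-1, Pow(Add(-74, -7), 2))) = Add(1480, Mul(-1, Pow(-81, 2))) = Add(1480, Mul(-1, 6561)) = Add(1480, -6561) = -5081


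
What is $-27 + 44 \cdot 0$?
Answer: $-27$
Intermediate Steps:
$-27 + 44 \cdot 0 = -27 + 0 = -27$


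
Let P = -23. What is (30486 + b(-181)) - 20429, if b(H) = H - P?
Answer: 9899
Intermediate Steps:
b(H) = 23 + H (b(H) = H - 1*(-23) = H + 23 = 23 + H)
(30486 + b(-181)) - 20429 = (30486 + (23 - 181)) - 20429 = (30486 - 158) - 20429 = 30328 - 20429 = 9899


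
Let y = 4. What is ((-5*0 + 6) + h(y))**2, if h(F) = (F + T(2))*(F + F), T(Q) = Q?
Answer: 2916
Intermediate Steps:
h(F) = 2*F*(2 + F) (h(F) = (F + 2)*(F + F) = (2 + F)*(2*F) = 2*F*(2 + F))
((-5*0 + 6) + h(y))**2 = ((-5*0 + 6) + 2*4*(2 + 4))**2 = ((0 + 6) + 2*4*6)**2 = (6 + 48)**2 = 54**2 = 2916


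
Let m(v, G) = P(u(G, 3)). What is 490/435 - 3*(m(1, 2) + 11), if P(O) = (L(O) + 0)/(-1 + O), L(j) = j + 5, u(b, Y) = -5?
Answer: -2773/87 ≈ -31.874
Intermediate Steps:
L(j) = 5 + j
P(O) = (5 + O)/(-1 + O) (P(O) = ((5 + O) + 0)/(-1 + O) = (5 + O)/(-1 + O))
m(v, G) = 0 (m(v, G) = (5 - 5)/(-1 - 5) = 0/(-6) = -1/6*0 = 0)
490/435 - 3*(m(1, 2) + 11) = 490/435 - 3*(0 + 11) = 490*(1/435) - 3*11 = 98/87 - 1*33 = 98/87 - 33 = -2773/87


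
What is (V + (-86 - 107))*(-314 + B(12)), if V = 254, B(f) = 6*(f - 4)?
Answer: -16226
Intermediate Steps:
B(f) = -24 + 6*f (B(f) = 6*(-4 + f) = -24 + 6*f)
(V + (-86 - 107))*(-314 + B(12)) = (254 + (-86 - 107))*(-314 + (-24 + 6*12)) = (254 - 193)*(-314 + (-24 + 72)) = 61*(-314 + 48) = 61*(-266) = -16226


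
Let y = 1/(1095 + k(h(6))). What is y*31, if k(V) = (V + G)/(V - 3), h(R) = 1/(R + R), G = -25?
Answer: 1085/38624 ≈ 0.028091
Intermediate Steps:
h(R) = 1/(2*R)
k(V) = (-25 + V)/(-3 + V) (k(V) = (V - 25)/(V - 3) = (-25 + V)/(-3 + V))
y = 35/38624 (y = 1/(1095 + (-25 + (½)/6)/(-3 + (½)/6)) = 1/(1095 + (-25 + (½)*(⅙))/(-3 + (½)*(⅙))) = 1/(1095 + (-25 + 1/12)/(-3 + 1/12)) = 1/(1095 - 299/12/(-35/12)) = 1/(1095 - 12/35*(-299/12)) = 1/(1095 + 299/35) = 1/(38624/35) = 35/38624 ≈ 0.00090617)
y*31 = (35/38624)*31 = 1085/38624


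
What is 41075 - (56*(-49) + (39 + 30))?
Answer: 43750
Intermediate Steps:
41075 - (56*(-49) + (39 + 30)) = 41075 - (-2744 + 69) = 41075 - 1*(-2675) = 41075 + 2675 = 43750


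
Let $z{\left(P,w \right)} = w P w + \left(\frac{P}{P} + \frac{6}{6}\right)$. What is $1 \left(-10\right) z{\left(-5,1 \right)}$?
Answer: $30$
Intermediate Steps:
$z{\left(P,w \right)} = 2 + P w^{2}$ ($z{\left(P,w \right)} = P w w + \left(1 + 6 \cdot \frac{1}{6}\right) = P w^{2} + \left(1 + 1\right) = P w^{2} + 2 = 2 + P w^{2}$)
$1 \left(-10\right) z{\left(-5,1 \right)} = 1 \left(-10\right) \left(2 - 5 \cdot 1^{2}\right) = - 10 \left(2 - 5\right) = \left(-10\right) \left(-3\right) = 30$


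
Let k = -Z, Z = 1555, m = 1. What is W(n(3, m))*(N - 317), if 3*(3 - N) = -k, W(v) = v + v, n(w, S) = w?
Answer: -4994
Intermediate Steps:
W(v) = 2*v
k = -1555 (k = -1*1555 = -1555)
N = -1546/3 (N = 3 - (-1)*(-1555)/3 = 3 - 1/3*1555 = 3 - 1555/3 = -1546/3 ≈ -515.33)
W(n(3, m))*(N - 317) = (2*3)*(-1546/3 - 317) = 6*(-2497/3) = -4994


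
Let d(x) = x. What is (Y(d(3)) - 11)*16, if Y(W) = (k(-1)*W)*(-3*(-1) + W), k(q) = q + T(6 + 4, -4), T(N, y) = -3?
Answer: -1328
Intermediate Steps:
k(q) = -3 + q (k(q) = q - 3 = -3 + q)
Y(W) = -4*W*(3 + W) (Y(W) = ((-3 - 1)*W)*(-3*(-1) + W) = (-4*W)*(3 + W) = -4*W*(3 + W))
(Y(d(3)) - 11)*16 = (-4*3*(3 + 3) - 11)*16 = (-4*3*6 - 11)*16 = (-72 - 11)*16 = -83*16 = -1328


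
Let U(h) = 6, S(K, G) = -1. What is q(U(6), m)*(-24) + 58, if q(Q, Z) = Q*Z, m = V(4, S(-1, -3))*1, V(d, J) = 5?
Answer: -662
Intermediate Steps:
m = 5 (m = 5*1 = 5)
q(U(6), m)*(-24) + 58 = (6*5)*(-24) + 58 = 30*(-24) + 58 = -720 + 58 = -662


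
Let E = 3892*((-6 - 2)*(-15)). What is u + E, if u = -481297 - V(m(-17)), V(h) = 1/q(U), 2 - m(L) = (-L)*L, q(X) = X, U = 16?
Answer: -228113/16 ≈ -14257.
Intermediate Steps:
m(L) = 2 + L² (m(L) = 2 - (-L)*L = 2 - (-1)*L² = 2 + L²)
V(h) = 1/16
E = 467040 (E = 3892*(-8*(-15)) = 3892*120 = 467040)
u = -7700753/16 (u = -481297 - 1*1/16 = -481297 - 1/16 = -7700753/16 ≈ -4.8130e+5)
u + E = -7700753/16 + 467040 = -228113/16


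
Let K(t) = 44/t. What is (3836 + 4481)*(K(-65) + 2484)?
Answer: 1342496872/65 ≈ 2.0654e+7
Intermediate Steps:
(3836 + 4481)*(K(-65) + 2484) = (3836 + 4481)*(44/(-65) + 2484) = 8317*(44*(-1/65) + 2484) = 8317*(-44/65 + 2484) = 8317*(161416/65) = 1342496872/65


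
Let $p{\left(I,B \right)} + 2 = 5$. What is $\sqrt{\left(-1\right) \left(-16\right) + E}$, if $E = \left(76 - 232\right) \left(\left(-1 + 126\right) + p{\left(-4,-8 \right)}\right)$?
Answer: $4 i \sqrt{1247} \approx 141.25 i$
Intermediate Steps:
$p{\left(I,B \right)} = 3$ ($p{\left(I,B \right)} = -2 + 5 = 3$)
$E = -19968$ ($E = \left(76 - 232\right) \left(\left(-1 + 126\right) + 3\right) = - 156 \left(125 + 3\right) = \left(-156\right) 128 = -19968$)
$\sqrt{\left(-1\right) \left(-16\right) + E} = \sqrt{\left(-1\right) \left(-16\right) - 19968} = \sqrt{16 - 19968} = \sqrt{-19952} = 4 i \sqrt{1247}$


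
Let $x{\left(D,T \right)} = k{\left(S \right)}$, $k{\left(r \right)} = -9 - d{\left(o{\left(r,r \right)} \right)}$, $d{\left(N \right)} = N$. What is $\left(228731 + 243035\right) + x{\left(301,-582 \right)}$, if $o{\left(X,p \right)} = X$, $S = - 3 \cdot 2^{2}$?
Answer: $471769$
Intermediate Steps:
$S = -12$ ($S = \left(-3\right) 4 = -12$)
$k{\left(r \right)} = -9 - r$
$x{\left(D,T \right)} = 3$ ($x{\left(D,T \right)} = -9 - -12 = -9 + 12 = 3$)
$\left(228731 + 243035\right) + x{\left(301,-582 \right)} = \left(228731 + 243035\right) + 3 = 471766 + 3 = 471769$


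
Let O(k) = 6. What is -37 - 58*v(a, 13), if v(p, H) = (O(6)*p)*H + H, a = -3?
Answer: 12781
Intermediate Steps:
v(p, H) = H + 6*H*p (v(p, H) = (6*p)*H + H = 6*H*p + H = H + 6*H*p)
-37 - 58*v(a, 13) = -37 - 754*(1 + 6*(-3)) = -37 - 754*(1 - 18) = -37 - 754*(-17) = -37 - 58*(-221) = -37 + 12818 = 12781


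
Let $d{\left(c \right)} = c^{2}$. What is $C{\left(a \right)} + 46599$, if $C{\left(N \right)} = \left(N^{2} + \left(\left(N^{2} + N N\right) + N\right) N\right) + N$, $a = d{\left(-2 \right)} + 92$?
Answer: $1834599$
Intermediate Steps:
$a = 96$ ($a = \left(-2\right)^{2} + 92 = 4 + 92 = 96$)
$C{\left(N \right)} = N + N^{2} + N \left(N + 2 N^{2}\right)$ ($C{\left(N \right)} = \left(N^{2} + \left(\left(N^{2} + N^{2}\right) + N\right) N\right) + N = \left(N^{2} + \left(2 N^{2} + N\right) N\right) + N = \left(N^{2} + \left(N + 2 N^{2}\right) N\right) + N = \left(N^{2} + N \left(N + 2 N^{2}\right)\right) + N = N + N^{2} + N \left(N + 2 N^{2}\right)$)
$C{\left(a \right)} + 46599 = 96 \left(1 + 2 \cdot 96 + 2 \cdot 96^{2}\right) + 46599 = 96 \left(1 + 192 + 2 \cdot 9216\right) + 46599 = 96 \left(1 + 192 + 18432\right) + 46599 = 96 \cdot 18625 + 46599 = 1788000 + 46599 = 1834599$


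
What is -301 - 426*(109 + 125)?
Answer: -99985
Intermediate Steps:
-301 - 426*(109 + 125) = -301 - 426*234 = -301 - 99684 = -99985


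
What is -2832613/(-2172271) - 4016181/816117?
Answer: -2137496631110/590942430569 ≈ -3.6171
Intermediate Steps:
-2832613/(-2172271) - 4016181/816117 = -2832613*(-1/2172271) - 4016181*1/816117 = 2832613/2172271 - 1338727/272039 = -2137496631110/590942430569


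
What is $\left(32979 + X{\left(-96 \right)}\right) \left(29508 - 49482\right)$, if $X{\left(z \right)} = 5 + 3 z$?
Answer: $-653069904$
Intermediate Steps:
$\left(32979 + X{\left(-96 \right)}\right) \left(29508 - 49482\right) = \left(32979 + \left(5 + 3 \left(-96\right)\right)\right) \left(29508 - 49482\right) = \left(32979 + \left(5 - 288\right)\right) \left(-19974\right) = \left(32979 - 283\right) \left(-19974\right) = 32696 \left(-19974\right) = -653069904$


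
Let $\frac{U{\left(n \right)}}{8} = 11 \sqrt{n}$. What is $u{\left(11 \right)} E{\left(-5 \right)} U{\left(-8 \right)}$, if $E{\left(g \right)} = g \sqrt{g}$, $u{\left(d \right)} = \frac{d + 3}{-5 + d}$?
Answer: $\frac{6160 \sqrt{10}}{3} \approx 6493.2$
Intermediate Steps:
$u{\left(d \right)} = \frac{3 + d}{-5 + d}$
$U{\left(n \right)} = 88 \sqrt{n}$ ($U{\left(n \right)} = 8 \cdot 11 \sqrt{n} = 88 \sqrt{n}$)
$E{\left(g \right)} = g^{\frac{3}{2}}$
$u{\left(11 \right)} E{\left(-5 \right)} U{\left(-8 \right)} = \frac{3 + 11}{-5 + 11} \left(-5\right)^{\frac{3}{2}} \cdot 88 \sqrt{-8} = \frac{1}{6} \cdot 14 \left(- 5 i \sqrt{5}\right) 88 \cdot 2 i \sqrt{2} = \frac{1}{6} \cdot 14 \left(- 5 i \sqrt{5}\right) 176 i \sqrt{2} = \frac{7 \left(- 5 i \sqrt{5}\right)}{3} \cdot 176 i \sqrt{2} = - \frac{35 i \sqrt{5}}{3} \cdot 176 i \sqrt{2} = \frac{6160 \sqrt{10}}{3}$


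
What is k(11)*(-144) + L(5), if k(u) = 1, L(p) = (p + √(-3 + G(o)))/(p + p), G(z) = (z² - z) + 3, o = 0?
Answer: -287/2 ≈ -143.50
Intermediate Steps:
G(z) = 3 + z² - z
L(p) = ½ (L(p) = (p + √(-3 + (3 + 0² - 1*0)))/(p + p) = (p + √(-3 + (3 + 0 + 0)))/((2*p)) = (p + √(-3 + 3))*(1/(2*p)) = (p + √0)*(1/(2*p)) = (p + 0)*(1/(2*p)) = p*(1/(2*p)) = ½)
k(11)*(-144) + L(5) = 1*(-144) + ½ = -144 + ½ = -287/2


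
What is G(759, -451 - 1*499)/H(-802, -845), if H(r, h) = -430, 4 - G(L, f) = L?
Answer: 151/86 ≈ 1.7558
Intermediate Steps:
G(L, f) = 4 - L
G(759, -451 - 1*499)/H(-802, -845) = (4 - 1*759)/(-430) = (4 - 759)*(-1/430) = -755*(-1/430) = 151/86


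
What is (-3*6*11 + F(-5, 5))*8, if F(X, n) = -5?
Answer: -1624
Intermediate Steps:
(-3*6*11 + F(-5, 5))*8 = (-3*6*11 - 5)*8 = (-18*11 - 5)*8 = (-198 - 5)*8 = -203*8 = -1624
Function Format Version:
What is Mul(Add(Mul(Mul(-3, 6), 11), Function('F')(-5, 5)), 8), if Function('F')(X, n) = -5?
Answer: -1624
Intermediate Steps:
Mul(Add(Mul(Mul(-3, 6), 11), Function('F')(-5, 5)), 8) = Mul(Add(Mul(Mul(-3, 6), 11), -5), 8) = Mul(Add(Mul(-18, 11), -5), 8) = Mul(Add(-198, -5), 8) = Mul(-203, 8) = -1624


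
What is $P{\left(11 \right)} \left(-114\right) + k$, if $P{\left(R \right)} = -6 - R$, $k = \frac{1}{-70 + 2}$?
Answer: $\frac{131783}{68} \approx 1938.0$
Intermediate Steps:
$k = - \frac{1}{68}$ ($k = \frac{1}{-68} = - \frac{1}{68} \approx -0.014706$)
$P{\left(11 \right)} \left(-114\right) + k = \left(-6 - 11\right) \left(-114\right) - \frac{1}{68} = \left(-17\right) \left(-114\right) - \frac{1}{68} = 1938 - \frac{1}{68} = \frac{131783}{68}$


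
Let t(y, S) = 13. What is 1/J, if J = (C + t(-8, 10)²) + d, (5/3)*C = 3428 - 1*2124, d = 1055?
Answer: 5/10032 ≈ 0.00049840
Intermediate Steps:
C = 3912/5 (C = 3*(3428 - 1*2124)/5 = 3*(3428 - 2124)/5 = (⅗)*1304 = 3912/5 ≈ 782.40)
J = 10032/5 (J = (3912/5 + 13²) + 1055 = (3912/5 + 169) + 1055 = 4757/5 + 1055 = 10032/5 ≈ 2006.4)
1/J = 1/(10032/5) = 5/10032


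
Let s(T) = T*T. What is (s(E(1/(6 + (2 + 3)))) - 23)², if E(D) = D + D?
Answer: 7722841/14641 ≈ 527.48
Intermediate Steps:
E(D) = 2*D
s(T) = T²
(s(E(1/(6 + (2 + 3)))) - 23)² = ((2/(6 + (2 + 3)))² - 23)² = ((2/(6 + 5))² - 23)² = ((2/11)² - 23)² = (4/121 - 23)² = (-2779/121)² = 7722841/14641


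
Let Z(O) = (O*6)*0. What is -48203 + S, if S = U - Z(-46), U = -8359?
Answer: -56562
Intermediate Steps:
Z(O) = 0 (Z(O) = (6*O)*0 = 0)
S = -8359 (S = -8359 - 1*0 = -8359 + 0 = -8359)
-48203 + S = -48203 - 8359 = -56562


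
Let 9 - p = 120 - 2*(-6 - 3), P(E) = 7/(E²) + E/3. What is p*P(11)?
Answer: -58136/121 ≈ -480.46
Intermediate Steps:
P(E) = 7/E² + E/3 (P(E) = 7/E² + E*(⅓) = 7/E² + E/3)
p = -129 (p = 9 - (120 - 2*(-6 - 3)) = 9 - (120 - 2*(-9)) = 9 - (120 + 18) = 9 - 1*138 = 9 - 138 = -129)
p*P(11) = -129*(7/11² + (⅓)*11) = -129*(7*(1/121) + 11/3) = -129*(7/121 + 11/3) = -129*1352/363 = -58136/121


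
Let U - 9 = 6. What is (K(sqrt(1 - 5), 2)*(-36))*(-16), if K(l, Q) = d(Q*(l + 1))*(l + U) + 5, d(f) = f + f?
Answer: 28224 + 73728*I ≈ 28224.0 + 73728.0*I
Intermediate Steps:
d(f) = 2*f
U = 15 (U = 9 + 6 = 15)
K(l, Q) = 5 + 2*Q*(1 + l)*(15 + l) (K(l, Q) = (2*(Q*(l + 1)))*(l + 15) + 5 = (2*(Q*(1 + l)))*(15 + l) + 5 = (2*Q*(1 + l))*(15 + l) + 5 = 2*Q*(1 + l)*(15 + l) + 5 = 5 + 2*Q*(1 + l)*(15 + l))
(K(sqrt(1 - 5), 2)*(-36))*(-16) = ((5 + 30*2*(1 + sqrt(1 - 5)) + 2*2*sqrt(1 - 5)*(1 + sqrt(1 - 5)))*(-36))*(-16) = ((5 + 30*2*(1 + sqrt(-4)) + 2*2*sqrt(-4)*(1 + sqrt(-4)))*(-36))*(-16) = ((5 + 30*2*(1 + 2*I) + 2*2*(2*I)*(1 + 2*I))*(-36))*(-16) = ((5 + (60 + 120*I) + 8*I*(1 + 2*I))*(-36))*(-16) = ((65 + 120*I + 8*I*(1 + 2*I))*(-36))*(-16) = (-2340 - 4320*I - 288*I*(1 + 2*I))*(-16) = 37440 + 69120*I + 4608*I*(1 + 2*I)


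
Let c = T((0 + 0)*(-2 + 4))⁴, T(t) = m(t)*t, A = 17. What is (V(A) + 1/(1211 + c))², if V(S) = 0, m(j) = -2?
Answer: 1/1466521 ≈ 6.8189e-7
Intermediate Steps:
T(t) = -2*t
c = 0 (c = (-2*(0 + 0)*(-2 + 4))⁴ = (-0*2)⁴ = (-2*0)⁴ = 0⁴ = 0)
(V(A) + 1/(1211 + c))² = (0 + 1/(1211 + 0))² = (0 + 1/1211)² = (1/1211)² = 1/1466521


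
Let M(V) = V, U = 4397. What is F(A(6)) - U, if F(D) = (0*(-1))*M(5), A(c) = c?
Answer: -4397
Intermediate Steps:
F(D) = 0 (F(D) = (0*(-1))*5 = 0*5 = 0)
F(A(6)) - U = 0 - 1*4397 = 0 - 4397 = -4397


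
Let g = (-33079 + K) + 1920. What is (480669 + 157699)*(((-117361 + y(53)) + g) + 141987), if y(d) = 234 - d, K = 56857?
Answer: 32240775840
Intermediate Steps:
g = 25698 (g = (-33079 + 56857) + 1920 = 23778 + 1920 = 25698)
(480669 + 157699)*(((-117361 + y(53)) + g) + 141987) = (480669 + 157699)*(((-117361 + (234 - 1*53)) + 25698) + 141987) = 638368*(((-117361 + (234 - 53)) + 25698) + 141987) = 638368*(((-117361 + 181) + 25698) + 141987) = 638368*((-117180 + 25698) + 141987) = 638368*(-91482 + 141987) = 638368*50505 = 32240775840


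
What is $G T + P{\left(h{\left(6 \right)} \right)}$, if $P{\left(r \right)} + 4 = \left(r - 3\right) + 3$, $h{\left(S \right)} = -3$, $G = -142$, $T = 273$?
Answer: $-38773$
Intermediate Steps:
$P{\left(r \right)} = -4 + r$ ($P{\left(r \right)} = -4 + \left(\left(r - 3\right) + 3\right) = -4 + \left(\left(-3 + r\right) + 3\right) = -4 + r$)
$G T + P{\left(h{\left(6 \right)} \right)} = \left(-142\right) 273 - 7 = -38766 - 7 = -38773$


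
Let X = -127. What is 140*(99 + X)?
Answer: -3920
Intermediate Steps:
140*(99 + X) = 140*(99 - 127) = 140*(-28) = -3920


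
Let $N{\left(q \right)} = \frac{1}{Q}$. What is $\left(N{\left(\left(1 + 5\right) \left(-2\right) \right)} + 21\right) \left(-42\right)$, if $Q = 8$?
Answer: $- \frac{3549}{4} \approx -887.25$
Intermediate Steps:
$N{\left(q \right)} = \frac{1}{8}$
$\left(N{\left(\left(1 + 5\right) \left(-2\right) \right)} + 21\right) \left(-42\right) = \left(\frac{1}{8} + 21\right) \left(-42\right) = \frac{169}{8} \left(-42\right) = - \frac{3549}{4}$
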